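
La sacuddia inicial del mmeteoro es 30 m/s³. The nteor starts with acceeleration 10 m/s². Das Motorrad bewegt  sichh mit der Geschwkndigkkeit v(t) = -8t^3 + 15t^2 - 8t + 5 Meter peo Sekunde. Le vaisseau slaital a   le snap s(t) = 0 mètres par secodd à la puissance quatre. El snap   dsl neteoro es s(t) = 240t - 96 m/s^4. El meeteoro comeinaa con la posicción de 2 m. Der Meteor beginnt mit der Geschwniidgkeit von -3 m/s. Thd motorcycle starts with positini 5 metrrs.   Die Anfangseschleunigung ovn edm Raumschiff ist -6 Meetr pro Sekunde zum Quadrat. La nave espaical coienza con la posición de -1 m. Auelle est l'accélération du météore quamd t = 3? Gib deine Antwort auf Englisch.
We must find the integral of our snap equation s(t) = 240·t - 96 2 times. Taking ∫s(t)dt and applying j(0) = 30, we find j(t) = 120·t^2 - 96·t + 30. Integrating jerk and using the initial condition a(0) = 10, we get a(t) = 40·t^3 - 48·t^2 + 30·t + 10. From the given acceleration equation a(t) = 40·t^3 - 48·t^2 + 30·t + 10, we substitute t = 3 to get a = 748.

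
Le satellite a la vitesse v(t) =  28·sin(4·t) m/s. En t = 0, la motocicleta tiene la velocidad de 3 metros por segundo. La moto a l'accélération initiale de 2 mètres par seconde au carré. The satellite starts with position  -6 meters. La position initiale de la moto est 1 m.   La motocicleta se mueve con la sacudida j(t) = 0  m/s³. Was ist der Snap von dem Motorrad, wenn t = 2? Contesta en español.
Para resolver esto, necesitamos tomar 1 derivada de nuestra ecuación de la sacudida j(t) = 0. Tomando d/dt de j(t), encontramos s(t) = 0. De la ecuación del snap s(t) = 0, sustituimos t = 2 para obtener s = 0.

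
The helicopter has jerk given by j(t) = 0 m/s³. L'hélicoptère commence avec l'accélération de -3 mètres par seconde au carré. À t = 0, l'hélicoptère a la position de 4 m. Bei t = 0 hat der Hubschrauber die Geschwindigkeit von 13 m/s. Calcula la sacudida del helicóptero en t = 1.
De la ecuación de la sacudida j(t) = 0, sustituimos t = 1 para obtener j = 0.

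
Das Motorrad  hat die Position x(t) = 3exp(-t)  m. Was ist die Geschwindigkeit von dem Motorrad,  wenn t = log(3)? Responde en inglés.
We must differentiate our position equation x(t) = 3·exp(-t) 1 time. Taking d/dt of x(t), we find v(t) = -3·exp(-t). From the given velocity equation v(t) = -3·exp(-t), we substitute t = log(3) to get v = -1.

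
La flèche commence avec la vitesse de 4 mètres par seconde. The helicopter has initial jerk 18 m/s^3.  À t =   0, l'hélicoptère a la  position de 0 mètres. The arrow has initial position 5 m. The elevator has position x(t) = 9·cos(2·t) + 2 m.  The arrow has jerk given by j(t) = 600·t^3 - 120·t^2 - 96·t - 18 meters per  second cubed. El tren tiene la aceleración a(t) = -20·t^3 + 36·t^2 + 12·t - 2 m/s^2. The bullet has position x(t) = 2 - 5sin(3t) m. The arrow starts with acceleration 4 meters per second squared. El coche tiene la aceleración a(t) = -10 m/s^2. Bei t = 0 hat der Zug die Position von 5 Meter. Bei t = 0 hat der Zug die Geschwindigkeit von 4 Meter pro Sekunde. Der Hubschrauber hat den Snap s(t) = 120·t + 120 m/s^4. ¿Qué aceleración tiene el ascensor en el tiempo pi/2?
Partiendo de la posición x(t) = 9·cos(2·t) + 2, tomamos 2 derivadas. Derivando la posición, obtenemos la velocidad: v(t) = -18·sin(2·t). Derivando la velocidad, obtenemos la aceleración: a(t) = -36·cos(2·t). De la ecuación de la aceleración a(t) = -36·cos(2·t), sustituimos t = pi/2 para obtener a = 36.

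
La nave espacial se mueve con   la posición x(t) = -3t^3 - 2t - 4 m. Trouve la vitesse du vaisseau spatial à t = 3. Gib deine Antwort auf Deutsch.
Wir müssen unsere Gleichung für die Position x(t) = -3·t^3 - 2·t - 4 1-mal ableiten. Mit d/dt von x(t) finden wir v(t) = -9·t^2 - 2. Mit v(t) = -9·t^2 - 2 und Einsetzen von t = 3, finden wir v = -83.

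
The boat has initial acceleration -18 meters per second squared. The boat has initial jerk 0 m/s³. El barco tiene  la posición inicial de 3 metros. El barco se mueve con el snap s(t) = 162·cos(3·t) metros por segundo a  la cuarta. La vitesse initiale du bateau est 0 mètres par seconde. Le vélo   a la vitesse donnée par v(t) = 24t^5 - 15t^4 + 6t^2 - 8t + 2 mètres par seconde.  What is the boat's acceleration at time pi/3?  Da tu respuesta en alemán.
Wir müssen unsere Gleichung für den Snap s(t) = 162·cos(3·t) 2-mal integrieren. Mit ∫s(t)dt und Anwendung von j(0) = 0, finden wir j(t) = 54·sin(3·t). Durch Integration von dem Ruck und Verwendung der Anfangsbedingung a(0) = -18, erhalten wir a(t) = -18·cos(3·t). Aus der Gleichung für die Beschleunigung a(t) = -18·cos(3·t), setzen wir t = pi/3 ein und erhalten a = 18.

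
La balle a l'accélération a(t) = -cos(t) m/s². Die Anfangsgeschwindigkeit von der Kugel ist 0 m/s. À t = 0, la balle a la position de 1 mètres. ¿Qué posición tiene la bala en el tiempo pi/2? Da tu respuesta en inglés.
We need to integrate our acceleration equation a(t) = -cos(t) 2 times. The integral of acceleration, with v(0) = 0, gives velocity: v(t) = -sin(t). Taking ∫v(t)dt and applying x(0) = 1, we find x(t) = cos(t). We have position x(t) = cos(t). Substituting t = pi/2: x(pi/2) = 0.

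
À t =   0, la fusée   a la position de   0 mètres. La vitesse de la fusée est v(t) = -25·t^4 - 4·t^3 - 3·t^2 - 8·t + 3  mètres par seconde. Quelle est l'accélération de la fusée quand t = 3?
En partant de la vitesse v(t) = -25·t^4 - 4·t^3 - 3·t^2 - 8·t + 3, nous prenons 1 dérivée. La dérivée de la vitesse donne l'accélération: a(t) = -100·t^3 - 12·t^2 - 6·t - 8. En utilisant a(t) = -100·t^3 - 12·t^2 - 6·t - 8 et en substituant t = 3, nous trouvons a = -2834.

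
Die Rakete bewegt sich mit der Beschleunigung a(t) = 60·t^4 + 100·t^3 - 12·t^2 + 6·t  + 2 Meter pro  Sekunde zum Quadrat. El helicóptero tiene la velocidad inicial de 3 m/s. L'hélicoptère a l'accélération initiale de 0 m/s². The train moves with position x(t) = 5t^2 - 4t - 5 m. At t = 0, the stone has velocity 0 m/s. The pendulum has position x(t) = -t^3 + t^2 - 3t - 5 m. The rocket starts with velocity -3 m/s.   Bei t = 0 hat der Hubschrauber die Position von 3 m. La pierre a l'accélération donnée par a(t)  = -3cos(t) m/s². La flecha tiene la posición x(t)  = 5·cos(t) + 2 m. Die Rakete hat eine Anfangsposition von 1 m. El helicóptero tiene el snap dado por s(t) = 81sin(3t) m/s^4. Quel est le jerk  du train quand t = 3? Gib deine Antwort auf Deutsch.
Ausgehend von der Position x(t) = 5·t^2 - 4·t - 5, nehmen wir 3 Ableitungen. Die Ableitung von der Position ergibt die Geschwindigkeit: v(t) = 10·t - 4. Die Ableitung von der Geschwindigkeit ergibt die Beschleunigung: a(t) = 10. Durch Ableiten von der Beschleunigung erhalten wir den Ruck: j(t) = 0. Mit j(t) = 0 und Einsetzen von t = 3, finden wir j = 0.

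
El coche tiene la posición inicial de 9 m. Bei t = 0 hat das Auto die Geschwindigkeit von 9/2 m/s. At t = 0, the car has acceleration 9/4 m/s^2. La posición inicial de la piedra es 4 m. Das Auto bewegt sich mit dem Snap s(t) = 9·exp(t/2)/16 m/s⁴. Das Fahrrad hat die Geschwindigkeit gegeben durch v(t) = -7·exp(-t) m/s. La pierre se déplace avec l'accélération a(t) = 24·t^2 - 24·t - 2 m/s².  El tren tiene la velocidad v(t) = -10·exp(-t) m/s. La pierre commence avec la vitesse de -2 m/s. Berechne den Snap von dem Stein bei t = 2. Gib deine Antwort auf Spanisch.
Debemos derivar nuestra ecuación de la aceleración a(t) = 24·t^2 - 24·t - 2 2 veces. La derivada de la aceleración da la sacudida: j(t) = 48·t - 24. Derivando la sacudida, obtenemos el snap: s(t) = 48. Tenemos el snap s(t) = 48. Sustituyendo t = 2: s(2) = 48.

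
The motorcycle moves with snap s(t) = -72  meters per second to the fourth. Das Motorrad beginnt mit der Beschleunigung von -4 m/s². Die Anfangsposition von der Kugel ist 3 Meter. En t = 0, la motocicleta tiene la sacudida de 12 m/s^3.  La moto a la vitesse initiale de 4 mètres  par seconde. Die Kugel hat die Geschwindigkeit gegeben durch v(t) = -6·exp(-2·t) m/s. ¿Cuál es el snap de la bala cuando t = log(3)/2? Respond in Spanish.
Partiendo de la velocidad v(t) = -6·exp(-2·t), tomamos 3 derivadas. Derivando la velocidad, obtenemos la aceleración: a(t) = 12·exp(-2·t). Derivando la aceleración, obtenemos la sacudida: j(t) = -24·exp(-2·t). Derivando la sacudida, obtenemos el snap: s(t) = 48·exp(-2·t). Usando s(t) = 48·exp(-2·t) y sustituyendo t = log(3)/2, encontramos s = 16.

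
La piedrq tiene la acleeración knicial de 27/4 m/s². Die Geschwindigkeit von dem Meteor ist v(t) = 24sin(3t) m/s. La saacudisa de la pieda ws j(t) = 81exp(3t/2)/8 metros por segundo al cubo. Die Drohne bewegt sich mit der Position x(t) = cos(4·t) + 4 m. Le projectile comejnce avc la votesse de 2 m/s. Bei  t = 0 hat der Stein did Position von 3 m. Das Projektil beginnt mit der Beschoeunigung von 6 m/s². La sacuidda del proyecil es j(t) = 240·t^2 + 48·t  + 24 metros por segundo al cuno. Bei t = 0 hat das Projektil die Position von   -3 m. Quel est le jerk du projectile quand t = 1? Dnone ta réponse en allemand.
Wir haben den Ruck j(t) = 240·t^2 + 48·t + 24. Durch Einsetzen von t = 1: j(1) = 312.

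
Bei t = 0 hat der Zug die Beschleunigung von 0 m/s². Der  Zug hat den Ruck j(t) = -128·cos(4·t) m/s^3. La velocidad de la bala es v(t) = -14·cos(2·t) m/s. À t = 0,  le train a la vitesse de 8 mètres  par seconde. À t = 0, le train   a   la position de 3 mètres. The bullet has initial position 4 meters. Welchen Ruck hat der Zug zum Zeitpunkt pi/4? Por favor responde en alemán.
Aus der Gleichung für den Ruck j(t) = -128·cos(4·t), setzen wir t = pi/4 ein und erhalten j = 128.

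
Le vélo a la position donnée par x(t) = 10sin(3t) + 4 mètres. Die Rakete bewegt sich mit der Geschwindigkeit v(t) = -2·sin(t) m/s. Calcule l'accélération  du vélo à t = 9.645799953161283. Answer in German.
Um dies zu lösen, müssen wir 2 Ableitungen unserer Gleichung für die Position x(t) = 10·sin(3·t) + 4 nehmen. Durch Ableiten von der Position erhalten wir die Geschwindigkeit: v(t) = 30·cos(3·t). Durch Ableiten von der Geschwindigkeit erhalten wir die Beschleunigung: a(t) = -90·sin(3·t). Aus der Gleichung für die Beschleunigung a(t) = -90·sin(3·t), setzen wir t = 9.645799953161283 ein und erhalten a = 55.3982458154681.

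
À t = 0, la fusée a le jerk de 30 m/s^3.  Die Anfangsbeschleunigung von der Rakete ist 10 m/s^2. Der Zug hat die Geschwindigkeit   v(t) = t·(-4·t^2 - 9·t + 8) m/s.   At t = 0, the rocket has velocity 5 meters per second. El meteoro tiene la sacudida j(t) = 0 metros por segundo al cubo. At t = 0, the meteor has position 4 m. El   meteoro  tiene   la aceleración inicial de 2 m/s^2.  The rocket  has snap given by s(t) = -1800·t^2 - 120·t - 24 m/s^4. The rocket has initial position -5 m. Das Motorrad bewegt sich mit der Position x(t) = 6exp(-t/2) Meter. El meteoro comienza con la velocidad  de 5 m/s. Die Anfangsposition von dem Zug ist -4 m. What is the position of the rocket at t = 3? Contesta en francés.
Nous devons trouver la primitive de notre équation du snap s(t) = -1800·t^2 - 120·t - 24 4 fois. En prenant ∫s(t)dt et en appliquant j(0) = 30, nous trouvons j(t) = -600·t^3 - 60·t^2 - 24·t + 30. L'intégrale du jerk est l'accélération. En utilisant a(0) = 10, nous obtenons a(t) = -150·t^4 - 20·t^3 - 12·t^2 + 30·t + 10. La primitive de l'accélération est la vitesse. En utilisant v(0) = 5, nous obtenons v(t) = -30·t^5 - 5·t^4 - 4·t^3 + 15·t^2 + 10·t + 5. En prenant ∫v(t)dt et en appliquant x(0) = -5, nous trouvons x(t) = -5·t^6 - t^5 - t^4 + 5·t^3 + 5·t^2 + 5·t - 5. De l'équation de la position x(t) = -5·t^6 - t^5 - t^4 + 5·t^3 + 5·t^2 + 5·t - 5, nous substituons t = 3 pour obtenir x = -3779.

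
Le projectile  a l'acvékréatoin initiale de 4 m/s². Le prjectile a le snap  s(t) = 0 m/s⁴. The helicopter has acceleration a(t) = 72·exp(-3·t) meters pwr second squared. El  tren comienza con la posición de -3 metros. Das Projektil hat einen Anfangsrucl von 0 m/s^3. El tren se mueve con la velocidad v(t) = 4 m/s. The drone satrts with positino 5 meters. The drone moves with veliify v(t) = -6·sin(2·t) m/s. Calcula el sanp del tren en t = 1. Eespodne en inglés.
Starting from velocity v(t) = 4, we take 3 derivatives. Taking d/dt of v(t), we find a(t) = 0. The derivative of acceleration gives jerk: j(t) = 0. Differentiating jerk, we get snap: s(t) = 0. Using s(t) = 0 and substituting t = 1, we find s = 0.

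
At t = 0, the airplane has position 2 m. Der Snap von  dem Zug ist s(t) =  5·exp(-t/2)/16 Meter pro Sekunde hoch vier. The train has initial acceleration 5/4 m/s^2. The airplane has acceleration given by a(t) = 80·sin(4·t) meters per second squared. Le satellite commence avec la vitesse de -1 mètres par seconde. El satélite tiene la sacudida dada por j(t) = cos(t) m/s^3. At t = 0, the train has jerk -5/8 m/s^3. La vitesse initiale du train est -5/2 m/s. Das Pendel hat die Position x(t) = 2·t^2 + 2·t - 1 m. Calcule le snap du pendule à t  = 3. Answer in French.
Pour résoudre ceci, nous devons prendre 4 dérivées de notre équation de la position x(t) = 2·t^2 + 2·t - 1. La dérivée de la position donne la vitesse: v(t) = 4·t + 2. En dérivant la vitesse, nous obtenons l'accélération: a(t) = 4. La dérivée de l'accélération donne le jerk: j(t) = 0. En dérivant le jerk, nous obtenons le snap: s(t) = 0. Nous avons le snap s(t) = 0. En substituant t = 3: s(3) = 0.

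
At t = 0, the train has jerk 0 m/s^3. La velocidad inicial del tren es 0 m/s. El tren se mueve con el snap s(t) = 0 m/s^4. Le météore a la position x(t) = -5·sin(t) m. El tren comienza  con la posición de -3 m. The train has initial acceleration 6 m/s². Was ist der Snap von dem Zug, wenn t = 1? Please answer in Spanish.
Tenemos el snap s(t) = 0. Sustituyendo t = 1: s(1) = 0.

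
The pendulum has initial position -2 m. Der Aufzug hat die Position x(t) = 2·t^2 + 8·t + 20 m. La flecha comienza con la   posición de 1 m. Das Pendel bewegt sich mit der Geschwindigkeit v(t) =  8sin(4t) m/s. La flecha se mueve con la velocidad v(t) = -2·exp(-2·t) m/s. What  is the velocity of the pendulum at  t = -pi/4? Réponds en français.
En utilisant v(t) = 8·sin(4·t) et en substituant t = -pi/4, nous trouvons v = 0.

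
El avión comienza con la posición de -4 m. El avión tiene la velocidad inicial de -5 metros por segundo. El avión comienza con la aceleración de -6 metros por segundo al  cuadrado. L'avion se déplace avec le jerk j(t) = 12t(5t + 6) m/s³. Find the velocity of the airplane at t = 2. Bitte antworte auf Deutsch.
Ausgehend von dem Ruck j(t) = 12·t·(5·t + 6), nehmen wir 2 Stammfunktionen. Mit ∫j(t)dt und Anwendung von a(0) = -6, finden wir a(t) = 20·t^3 + 36·t^2 - 6. Die Stammfunktion von der Beschleunigung ist die Geschwindigkeit. Mit v(0) = -5 erhalten wir v(t) = 5·t^4 + 12·t^3 - 6·t - 5. Mit v(t) = 5·t^4 + 12·t^3 - 6·t - 5 und Einsetzen von t = 2, finden wir v = 159.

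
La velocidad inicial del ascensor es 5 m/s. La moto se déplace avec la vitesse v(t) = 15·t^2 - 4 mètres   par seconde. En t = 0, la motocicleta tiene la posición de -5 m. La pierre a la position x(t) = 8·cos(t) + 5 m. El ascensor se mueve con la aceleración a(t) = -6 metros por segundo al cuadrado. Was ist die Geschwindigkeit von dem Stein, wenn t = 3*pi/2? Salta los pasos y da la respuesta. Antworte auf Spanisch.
La respuesta es 8.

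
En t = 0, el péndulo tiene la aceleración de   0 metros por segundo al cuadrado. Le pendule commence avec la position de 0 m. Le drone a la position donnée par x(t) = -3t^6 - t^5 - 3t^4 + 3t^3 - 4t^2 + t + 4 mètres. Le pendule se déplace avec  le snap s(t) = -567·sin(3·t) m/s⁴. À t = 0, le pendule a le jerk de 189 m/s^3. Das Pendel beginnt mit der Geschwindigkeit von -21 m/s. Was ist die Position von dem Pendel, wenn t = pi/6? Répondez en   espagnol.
Para resolver esto, necesitamos tomar 4 antiderivadas de nuestra ecuación del snap s(t) = -567·sin(3·t). Tomando ∫s(t)dt y aplicando j(0) = 189, encontramos j(t) = 189·cos(3·t). La antiderivada de la sacudida, con a(0) = 0, da la aceleración: a(t) = 63·sin(3·t). Tomando ∫a(t)dt y aplicando v(0) = -21, encontramos v(t) = -21·cos(3·t). Integrando la velocidad y usando la condición inicial x(0) = 0, obtenemos x(t) = -7·sin(3·t). De la ecuación de la posición x(t) = -7·sin(3·t), sustituimos t = pi/6 para obtener x = -7.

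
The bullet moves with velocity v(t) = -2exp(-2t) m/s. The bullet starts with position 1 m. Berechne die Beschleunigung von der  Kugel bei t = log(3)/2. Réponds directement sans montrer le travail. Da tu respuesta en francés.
L'accélération à t = log(3)/2 est a = 4/3.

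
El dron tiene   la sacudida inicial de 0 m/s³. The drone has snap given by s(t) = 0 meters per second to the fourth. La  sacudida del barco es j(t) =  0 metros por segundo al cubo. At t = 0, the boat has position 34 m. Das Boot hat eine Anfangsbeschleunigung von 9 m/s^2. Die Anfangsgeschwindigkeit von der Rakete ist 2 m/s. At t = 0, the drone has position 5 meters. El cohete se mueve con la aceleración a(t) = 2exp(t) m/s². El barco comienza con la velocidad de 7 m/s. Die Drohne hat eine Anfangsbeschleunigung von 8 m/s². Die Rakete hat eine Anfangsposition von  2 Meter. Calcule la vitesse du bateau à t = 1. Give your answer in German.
Um dies zu lösen, müssen wir 2 Integrale unserer Gleichung für den Ruck j(t) = 0 finden. Durch Integration von dem Ruck und Verwendung der Anfangsbedingung a(0) = 9, erhalten wir a(t) = 9. Das Integral von der Beschleunigung ist die Geschwindigkeit. Mit v(0) = 7 erhalten wir v(t) = 9·t + 7. Wir haben die Geschwindigkeit v(t) = 9·t + 7. Durch Einsetzen von t = 1: v(1) = 16.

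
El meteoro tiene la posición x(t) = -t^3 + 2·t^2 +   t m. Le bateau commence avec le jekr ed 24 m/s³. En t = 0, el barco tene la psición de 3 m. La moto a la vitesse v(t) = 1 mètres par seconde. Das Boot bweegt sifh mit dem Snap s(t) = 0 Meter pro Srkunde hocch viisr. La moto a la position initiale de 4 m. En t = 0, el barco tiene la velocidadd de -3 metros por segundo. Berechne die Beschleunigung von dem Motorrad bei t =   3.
Um dies zu lösen, müssen wir 1 Ableitung unserer Gleichung für die Geschwindigkeit v(t) = 1 nehmen. Die Ableitung von der Geschwindigkeit ergibt die Beschleunigung: a(t) = 0. Mit a(t) = 0 und Einsetzen von t = 3, finden wir a = 0.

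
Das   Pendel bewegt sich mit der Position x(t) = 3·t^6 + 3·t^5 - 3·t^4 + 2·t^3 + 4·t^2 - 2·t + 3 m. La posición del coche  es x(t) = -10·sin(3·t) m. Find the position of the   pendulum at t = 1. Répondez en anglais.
From the given position equation x(t) = 3·t^6 + 3·t^5 - 3·t^4 + 2·t^3 + 4·t^2 - 2·t + 3, we substitute t = 1 to get x = 10.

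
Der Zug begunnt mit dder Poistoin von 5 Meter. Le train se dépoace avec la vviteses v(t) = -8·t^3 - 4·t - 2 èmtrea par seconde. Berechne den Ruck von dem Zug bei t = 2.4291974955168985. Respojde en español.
Para resolver esto, necesitamos tomar 2 derivadas de nuestra ecuación de la velocidad v(t) = -8·t^3 - 4·t - 2. Derivando la velocidad, obtenemos la aceleración: a(t) = -24·t^2 - 4. La derivada de la aceleración da la sacudida: j(t) = -48·t. Usando j(t) = -48·t y sustituyendo t = 2.4291974955168985, encontramos j = -116.601479784811.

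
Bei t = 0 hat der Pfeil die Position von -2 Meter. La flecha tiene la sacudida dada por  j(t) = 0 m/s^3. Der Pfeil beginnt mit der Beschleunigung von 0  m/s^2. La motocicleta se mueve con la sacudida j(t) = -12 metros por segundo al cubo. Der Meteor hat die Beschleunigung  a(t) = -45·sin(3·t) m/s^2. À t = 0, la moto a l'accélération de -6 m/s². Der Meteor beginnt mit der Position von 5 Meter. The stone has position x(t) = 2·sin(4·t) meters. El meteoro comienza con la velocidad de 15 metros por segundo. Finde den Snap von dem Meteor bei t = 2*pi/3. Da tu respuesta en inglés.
Starting from acceleration a(t) = -45·sin(3·t), we take 2 derivatives. The derivative of acceleration gives jerk: j(t) = -135·cos(3·t). Taking d/dt of j(t), we find s(t) = 405·sin(3·t). We have snap s(t) = 405·sin(3·t). Substituting t = 2*pi/3: s(2*pi/3) = 0.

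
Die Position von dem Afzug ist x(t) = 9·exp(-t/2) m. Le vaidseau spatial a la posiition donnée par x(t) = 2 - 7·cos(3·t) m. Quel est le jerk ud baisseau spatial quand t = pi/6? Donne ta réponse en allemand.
Wir müssen unsere Gleichung für die Position x(t) = 2 - 7·cos(3·t) 3-mal ableiten. Mit d/dt von x(t) finden wir v(t) = 21·sin(3·t). Mit d/dt von v(t) finden wir a(t) = 63·cos(3·t). Mit d/dt von a(t) finden wir j(t) = -189·sin(3·t). Wir haben den Ruck j(t) = -189·sin(3·t). Durch Einsetzen von t = pi/6: j(pi/6) = -189.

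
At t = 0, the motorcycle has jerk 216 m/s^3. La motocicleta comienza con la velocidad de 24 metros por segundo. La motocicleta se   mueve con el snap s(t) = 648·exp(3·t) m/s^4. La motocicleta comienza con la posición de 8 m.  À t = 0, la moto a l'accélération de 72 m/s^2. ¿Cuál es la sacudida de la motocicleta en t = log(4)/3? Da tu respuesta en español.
Debemos encontrar la integral de nuestra ecuación del snap s(t) = 648·exp(3·t) 1 vez. La antiderivada del snap es la sacudida. Usando j(0) = 216, obtenemos j(t) = 216·exp(3·t). Tenemos la sacudida j(t) = 216·exp(3·t). Sustituyendo t = log(4)/3: j(log(4)/3) = 864.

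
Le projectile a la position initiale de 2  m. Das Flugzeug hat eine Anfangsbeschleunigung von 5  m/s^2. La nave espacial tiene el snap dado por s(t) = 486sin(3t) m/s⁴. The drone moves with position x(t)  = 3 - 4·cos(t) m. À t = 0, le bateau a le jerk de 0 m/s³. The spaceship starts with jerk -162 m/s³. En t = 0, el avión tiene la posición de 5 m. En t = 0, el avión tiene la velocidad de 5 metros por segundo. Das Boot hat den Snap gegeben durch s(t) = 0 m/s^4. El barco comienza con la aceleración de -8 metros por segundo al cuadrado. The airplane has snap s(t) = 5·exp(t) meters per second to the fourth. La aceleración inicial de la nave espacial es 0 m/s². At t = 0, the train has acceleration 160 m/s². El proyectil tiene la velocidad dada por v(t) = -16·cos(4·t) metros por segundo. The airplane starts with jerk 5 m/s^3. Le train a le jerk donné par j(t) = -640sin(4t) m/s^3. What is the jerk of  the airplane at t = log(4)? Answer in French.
Nous devons intégrer notre équation du snap s(t) = 5·exp(t) 1 fois. En prenant ∫s(t)dt et en appliquant j(0) = 5, nous trouvons j(t) = 5·exp(t). En utilisant j(t) = 5·exp(t) et en substituant t = log(4), nous trouvons j = 20.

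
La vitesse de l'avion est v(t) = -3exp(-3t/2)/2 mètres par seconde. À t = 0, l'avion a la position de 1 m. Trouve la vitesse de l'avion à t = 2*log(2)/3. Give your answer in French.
Nous avons la vitesse v(t) = -3·exp(-3·t/2)/2. En substituant t = 2*log(2)/3: v(2*log(2)/3) = -3/4.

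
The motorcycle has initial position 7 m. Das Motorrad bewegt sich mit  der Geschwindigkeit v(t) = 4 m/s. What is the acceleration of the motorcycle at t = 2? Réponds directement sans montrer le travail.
The acceleration at t = 2 is a = 0.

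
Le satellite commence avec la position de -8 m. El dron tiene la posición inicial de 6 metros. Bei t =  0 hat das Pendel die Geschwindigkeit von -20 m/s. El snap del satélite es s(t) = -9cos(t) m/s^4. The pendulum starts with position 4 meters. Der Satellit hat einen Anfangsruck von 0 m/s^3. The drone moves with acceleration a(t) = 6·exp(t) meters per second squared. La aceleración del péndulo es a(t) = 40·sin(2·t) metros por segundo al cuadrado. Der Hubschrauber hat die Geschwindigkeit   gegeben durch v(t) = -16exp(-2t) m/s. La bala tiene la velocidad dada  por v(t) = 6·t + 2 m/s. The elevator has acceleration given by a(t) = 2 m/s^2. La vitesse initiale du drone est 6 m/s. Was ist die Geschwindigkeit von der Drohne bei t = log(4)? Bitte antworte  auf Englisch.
Starting from acceleration a(t) = 6·exp(t), we take 1 integral. The antiderivative of acceleration, with v(0) = 6, gives velocity: v(t) = 6·exp(t). From the given velocity equation v(t) = 6·exp(t), we substitute t = log(4) to get v = 24.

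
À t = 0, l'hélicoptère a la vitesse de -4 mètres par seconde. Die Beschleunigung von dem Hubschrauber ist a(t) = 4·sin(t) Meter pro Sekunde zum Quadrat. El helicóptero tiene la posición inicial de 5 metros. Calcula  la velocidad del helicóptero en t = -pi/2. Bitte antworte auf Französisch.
Nous devons intégrer notre équation de l'accélération a(t) = 4·sin(t) 1 fois. En intégrant l'accélération et en utilisant la condition initiale v(0) = -4, nous obtenons v(t) = -4·cos(t). En utilisant v(t) = -4·cos(t) et en substituant t = -pi/2, nous trouvons v = 0.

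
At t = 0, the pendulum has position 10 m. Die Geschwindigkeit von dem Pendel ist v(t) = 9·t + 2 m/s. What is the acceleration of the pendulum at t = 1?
To solve this, we need to take 1 derivative of our velocity equation v(t) = 9·t + 2. Differentiating velocity, we get acceleration: a(t) = 9. From the given acceleration equation a(t) = 9, we substitute t = 1 to get a = 9.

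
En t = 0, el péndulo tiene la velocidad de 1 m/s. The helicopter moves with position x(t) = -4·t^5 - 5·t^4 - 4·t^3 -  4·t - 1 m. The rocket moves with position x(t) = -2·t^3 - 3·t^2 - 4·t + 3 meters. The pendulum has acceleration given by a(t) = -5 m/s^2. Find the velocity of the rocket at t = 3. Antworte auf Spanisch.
Debemos derivar nuestra ecuación de la posición x(t) = -2·t^3 - 3·t^2 - 4·t + 3 1 vez. Tomando d/dt de x(t), encontramos v(t) = -6·t^2 - 6·t - 4. Tenemos la velocidad v(t) = -6·t^2 - 6·t - 4. Sustituyendo t = 3: v(3) = -76.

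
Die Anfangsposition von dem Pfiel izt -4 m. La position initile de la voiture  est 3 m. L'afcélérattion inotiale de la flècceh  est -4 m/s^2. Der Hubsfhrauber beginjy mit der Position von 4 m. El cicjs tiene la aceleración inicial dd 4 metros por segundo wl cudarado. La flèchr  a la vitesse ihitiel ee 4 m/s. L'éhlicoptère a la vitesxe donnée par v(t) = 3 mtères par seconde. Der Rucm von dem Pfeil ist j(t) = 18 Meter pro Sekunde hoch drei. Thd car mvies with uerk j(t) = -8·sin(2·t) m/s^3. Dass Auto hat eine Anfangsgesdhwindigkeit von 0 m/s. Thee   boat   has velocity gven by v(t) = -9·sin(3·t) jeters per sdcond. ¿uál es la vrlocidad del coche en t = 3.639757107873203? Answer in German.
Um dies zu lösen, müssen wir 2 Stammfunktionen unserer Gleichung für den Ruck j(t) = -8·sin(2·t) finden. Die Stammfunktion von dem Ruck, mit a(0) = 4, ergibt die Beschleunigung: a(t) = 4·cos(2·t). Das Integral von der Beschleunigung, mit v(0) = 0, ergibt die Geschwindigkeit: v(t) = 2·sin(2·t). Mit v(t) = 2·sin(2·t) und Einsetzen von t = 3.639757107873203, finden wir v = 1.67896363977553.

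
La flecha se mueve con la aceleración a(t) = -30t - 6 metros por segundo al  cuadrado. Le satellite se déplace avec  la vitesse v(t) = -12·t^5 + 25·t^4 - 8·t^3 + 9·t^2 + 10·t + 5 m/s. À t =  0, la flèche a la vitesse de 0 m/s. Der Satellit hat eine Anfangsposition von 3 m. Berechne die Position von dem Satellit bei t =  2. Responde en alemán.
Wir müssen unsere Gleichung für die Geschwindigkeit v(t) = -12·t^5 + 25·t^4 - 8·t^3 + 9·t^2 + 10·t + 5 1-mal integrieren. Durch Integration von der Geschwindigkeit und Verwendung der Anfangsbedingung x(0) = 3, erhalten wir x(t) = -2·t^6 + 5·t^5 - 2·t^4 + 3·t^3 + 5·t^2 + 5·t + 3. Wir haben die Position x(t) = -2·t^6 + 5·t^5 - 2·t^4 + 3·t^3 + 5·t^2 + 5·t + 3. Durch Einsetzen von t = 2: x(2) = 57.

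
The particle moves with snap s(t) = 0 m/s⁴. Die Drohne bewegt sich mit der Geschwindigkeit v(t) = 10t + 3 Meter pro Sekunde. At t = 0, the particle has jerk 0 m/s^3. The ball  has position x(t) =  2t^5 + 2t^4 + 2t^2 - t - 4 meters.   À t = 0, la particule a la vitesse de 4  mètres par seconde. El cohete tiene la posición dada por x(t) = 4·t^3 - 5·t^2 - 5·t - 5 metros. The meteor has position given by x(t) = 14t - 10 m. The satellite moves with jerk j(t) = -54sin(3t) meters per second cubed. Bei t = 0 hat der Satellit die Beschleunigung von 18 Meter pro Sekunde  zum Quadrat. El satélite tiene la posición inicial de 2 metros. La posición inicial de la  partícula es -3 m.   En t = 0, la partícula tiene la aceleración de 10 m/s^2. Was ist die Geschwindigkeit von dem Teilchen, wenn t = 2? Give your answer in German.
Wir müssen unsere Gleichung für den Snap s(t) = 0 3-mal integrieren. Das Integral von dem Snap, mit j(0) = 0, ergibt den Ruck: j(t) = 0. Das Integral von dem Ruck, mit a(0) = 10, ergibt die Beschleunigung: a(t) = 10. Mit ∫a(t)dt und Anwendung von v(0) = 4, finden wir v(t) = 10·t + 4. Aus der Gleichung für die Geschwindigkeit v(t) = 10·t + 4, setzen wir t = 2 ein und erhalten v = 24.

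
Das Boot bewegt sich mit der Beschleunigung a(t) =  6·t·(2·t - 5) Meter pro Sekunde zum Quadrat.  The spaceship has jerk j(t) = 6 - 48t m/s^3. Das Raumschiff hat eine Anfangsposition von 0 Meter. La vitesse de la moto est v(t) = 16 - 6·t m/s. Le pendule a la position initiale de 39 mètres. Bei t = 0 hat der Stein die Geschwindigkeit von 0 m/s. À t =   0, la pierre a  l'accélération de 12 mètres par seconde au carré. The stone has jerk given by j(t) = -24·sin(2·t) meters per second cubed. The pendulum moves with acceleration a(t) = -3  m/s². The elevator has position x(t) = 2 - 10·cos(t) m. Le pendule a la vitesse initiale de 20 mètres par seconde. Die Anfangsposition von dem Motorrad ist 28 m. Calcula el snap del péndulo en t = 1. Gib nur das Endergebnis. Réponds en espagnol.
s(1) = 0.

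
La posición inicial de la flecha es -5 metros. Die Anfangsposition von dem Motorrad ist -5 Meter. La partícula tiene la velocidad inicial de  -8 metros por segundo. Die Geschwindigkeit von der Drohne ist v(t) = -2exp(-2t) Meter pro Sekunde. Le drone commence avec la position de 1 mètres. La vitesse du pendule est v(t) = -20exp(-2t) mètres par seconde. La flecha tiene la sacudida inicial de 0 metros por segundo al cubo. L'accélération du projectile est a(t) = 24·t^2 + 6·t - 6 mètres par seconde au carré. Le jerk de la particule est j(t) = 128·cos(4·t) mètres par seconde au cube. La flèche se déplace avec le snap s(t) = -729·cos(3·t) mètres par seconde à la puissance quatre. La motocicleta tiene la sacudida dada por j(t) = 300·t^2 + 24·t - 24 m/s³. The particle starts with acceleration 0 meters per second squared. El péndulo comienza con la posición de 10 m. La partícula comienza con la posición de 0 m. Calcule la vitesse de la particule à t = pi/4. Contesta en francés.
Pour résoudre ceci, nous devons prendre 2 intégrales de notre équation du jerk j(t) = 128·cos(4·t). L'intégrale du jerk, avec a(0) = 0, donne l'accélération: a(t) = 32·sin(4·t). En intégrant l'accélération et en utilisant la condition initiale v(0) = -8, nous obtenons v(t) = -8·cos(4·t). Nous avons la vitesse v(t) = -8·cos(4·t). En substituant t = pi/4: v(pi/4) = 8.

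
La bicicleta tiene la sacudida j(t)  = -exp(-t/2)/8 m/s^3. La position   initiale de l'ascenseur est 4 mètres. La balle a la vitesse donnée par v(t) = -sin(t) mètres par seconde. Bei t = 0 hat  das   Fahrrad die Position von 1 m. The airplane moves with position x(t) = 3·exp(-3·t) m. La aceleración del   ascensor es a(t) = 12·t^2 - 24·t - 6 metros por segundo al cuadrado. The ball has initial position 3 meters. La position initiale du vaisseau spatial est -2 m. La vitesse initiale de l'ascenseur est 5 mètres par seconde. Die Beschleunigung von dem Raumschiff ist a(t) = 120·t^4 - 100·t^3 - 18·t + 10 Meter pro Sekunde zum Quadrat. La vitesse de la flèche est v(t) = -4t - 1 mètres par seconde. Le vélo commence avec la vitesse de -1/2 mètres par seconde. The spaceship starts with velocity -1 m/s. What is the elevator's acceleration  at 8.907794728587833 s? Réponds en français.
Nous avons l'accélération a(t) = 12·t^2 - 24·t - 6. En substituant t = 8.907794728587833: a(8.907794728587833) = 732.398609633778.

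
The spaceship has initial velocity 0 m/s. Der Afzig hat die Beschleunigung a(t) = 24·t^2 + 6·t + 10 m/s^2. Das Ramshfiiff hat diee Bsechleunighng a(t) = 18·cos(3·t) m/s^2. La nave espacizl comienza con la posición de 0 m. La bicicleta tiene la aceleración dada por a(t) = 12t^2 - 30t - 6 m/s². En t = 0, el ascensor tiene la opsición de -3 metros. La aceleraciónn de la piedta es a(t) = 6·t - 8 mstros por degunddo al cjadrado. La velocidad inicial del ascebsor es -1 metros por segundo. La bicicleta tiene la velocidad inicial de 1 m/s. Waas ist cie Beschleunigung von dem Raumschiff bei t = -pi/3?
Mit a(t) = 18·cos(3·t) und Einsetzen von t = -pi/3, finden wir a = -18.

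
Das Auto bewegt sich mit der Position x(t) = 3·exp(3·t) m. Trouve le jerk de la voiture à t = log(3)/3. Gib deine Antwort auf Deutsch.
Wir müssen unsere Gleichung für die Position x(t) = 3·exp(3·t) 3-mal ableiten. Die Ableitung von der Position ergibt die Geschwindigkeit: v(t) = 9·exp(3·t). Die Ableitung von der Geschwindigkeit ergibt die Beschleunigung: a(t) = 27·exp(3·t). Mit d/dt von a(t) finden wir j(t) = 81·exp(3·t). Mit j(t) = 81·exp(3·t) und Einsetzen von t = log(3)/3, finden wir j = 243.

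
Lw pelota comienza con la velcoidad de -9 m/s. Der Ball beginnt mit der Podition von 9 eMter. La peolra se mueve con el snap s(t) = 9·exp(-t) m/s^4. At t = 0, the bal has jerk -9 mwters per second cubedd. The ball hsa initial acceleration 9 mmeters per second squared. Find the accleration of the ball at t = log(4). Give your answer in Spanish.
Necesitamos integrar nuestra ecuación del snap s(t) = 9·exp(-t) 2 veces. La integral del snap, con j(0) = -9, da la sacudida: j(t) = -9·exp(-t). Integrando la sacudida y usando la condición inicial a(0) = 9, obtenemos a(t) = 9·exp(-t). Usando a(t) = 9·exp(-t) y sustituyendo t = log(4), encontramos a = 9/4.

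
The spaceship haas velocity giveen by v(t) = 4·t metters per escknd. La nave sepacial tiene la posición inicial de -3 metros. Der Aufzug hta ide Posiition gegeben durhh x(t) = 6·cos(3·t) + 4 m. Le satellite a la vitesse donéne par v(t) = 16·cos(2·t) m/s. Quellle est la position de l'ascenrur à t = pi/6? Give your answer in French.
En utilisant x(t) = 6·cos(3·t) + 4 et en substituant t = pi/6, nous trouvons x = 4.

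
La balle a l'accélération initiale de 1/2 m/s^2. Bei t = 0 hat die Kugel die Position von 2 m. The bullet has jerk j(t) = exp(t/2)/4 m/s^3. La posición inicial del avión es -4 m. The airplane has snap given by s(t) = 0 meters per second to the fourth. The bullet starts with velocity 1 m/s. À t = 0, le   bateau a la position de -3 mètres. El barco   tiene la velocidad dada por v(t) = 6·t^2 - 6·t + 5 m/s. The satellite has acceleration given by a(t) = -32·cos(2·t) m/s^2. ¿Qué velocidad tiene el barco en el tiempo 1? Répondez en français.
Nous avons la vitesse v(t) = 6·t^2 - 6·t + 5. En substituant t = 1: v(1) = 5.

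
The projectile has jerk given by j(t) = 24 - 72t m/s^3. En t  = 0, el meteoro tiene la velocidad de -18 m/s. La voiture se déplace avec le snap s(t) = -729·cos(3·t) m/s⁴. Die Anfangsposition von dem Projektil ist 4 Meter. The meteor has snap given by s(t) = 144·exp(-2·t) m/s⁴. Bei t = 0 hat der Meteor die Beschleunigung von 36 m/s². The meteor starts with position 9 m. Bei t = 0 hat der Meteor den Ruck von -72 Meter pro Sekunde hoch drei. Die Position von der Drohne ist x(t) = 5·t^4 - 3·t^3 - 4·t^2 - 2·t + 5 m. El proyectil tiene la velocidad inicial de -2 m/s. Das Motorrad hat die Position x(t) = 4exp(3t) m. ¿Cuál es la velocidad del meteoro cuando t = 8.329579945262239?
Para resolver esto, necesitamos tomar 3 antiderivadas de nuestra ecuación del snap s(t) = 144·exp(-2·t). Tomando ∫s(t)dt y aplicando j(0) = -72, encontramos j(t) = -72·exp(-2·t). Tomando ∫j(t)dt y aplicando a(0) = 36, encontramos a(t) = 36·exp(-2·t). Integrando la aceleración y usando la condición inicial v(0) = -18, obtenemos v(t) = -18·exp(-2·t). De la ecuación de la velocidad v(t) = -18·exp(-2·t), sustituimos t = 8.329579945262239 para obtener v = -0.00000104783111733907.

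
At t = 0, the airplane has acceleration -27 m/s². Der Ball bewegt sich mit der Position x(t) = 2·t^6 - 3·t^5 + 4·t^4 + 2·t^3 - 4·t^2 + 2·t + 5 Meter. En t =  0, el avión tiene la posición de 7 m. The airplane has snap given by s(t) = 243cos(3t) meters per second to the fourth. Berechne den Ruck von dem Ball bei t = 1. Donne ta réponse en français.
Nous devons dériver notre équation de la position x(t) = 2·t^6 - 3·t^5 + 4·t^4 + 2·t^3 - 4·t^2 + 2·t + 5 3 fois. La dérivée de la position donne la vitesse: v(t) = 12·t^5 - 15·t^4 + 16·t^3 + 6·t^2 - 8·t + 2. La dérivée de la vitesse donne l'accélération: a(t) = 60·t^4 - 60·t^3 + 48·t^2 + 12·t - 8. En prenant d/dt de a(t), nous trouvons j(t) = 240·t^3 - 180·t^2 + 96·t + 12. Nous avons le jerk j(t) = 240·t^3 - 180·t^2 + 96·t + 12. En substituant t = 1: j(1) = 168.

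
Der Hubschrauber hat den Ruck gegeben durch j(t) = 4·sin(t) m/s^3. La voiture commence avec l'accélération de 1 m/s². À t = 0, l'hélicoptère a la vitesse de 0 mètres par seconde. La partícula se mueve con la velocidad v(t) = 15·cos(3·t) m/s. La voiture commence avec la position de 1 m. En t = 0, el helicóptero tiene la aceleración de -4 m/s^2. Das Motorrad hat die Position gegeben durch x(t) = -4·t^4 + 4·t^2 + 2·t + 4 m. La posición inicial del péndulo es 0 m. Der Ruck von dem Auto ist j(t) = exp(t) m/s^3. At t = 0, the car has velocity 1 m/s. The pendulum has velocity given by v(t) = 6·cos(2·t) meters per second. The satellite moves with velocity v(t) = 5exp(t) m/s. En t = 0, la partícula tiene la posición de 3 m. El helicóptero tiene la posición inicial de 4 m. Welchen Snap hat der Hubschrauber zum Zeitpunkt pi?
Um dies zu lösen, müssen wir 1 Ableitung unserer Gleichung für den Ruck j(t) = 4·sin(t) nehmen. Durch Ableiten von dem Ruck erhalten wir den Snap: s(t) = 4·cos(t). Aus der Gleichung für den Snap s(t) = 4·cos(t), setzen wir t = pi ein und erhalten s = -4.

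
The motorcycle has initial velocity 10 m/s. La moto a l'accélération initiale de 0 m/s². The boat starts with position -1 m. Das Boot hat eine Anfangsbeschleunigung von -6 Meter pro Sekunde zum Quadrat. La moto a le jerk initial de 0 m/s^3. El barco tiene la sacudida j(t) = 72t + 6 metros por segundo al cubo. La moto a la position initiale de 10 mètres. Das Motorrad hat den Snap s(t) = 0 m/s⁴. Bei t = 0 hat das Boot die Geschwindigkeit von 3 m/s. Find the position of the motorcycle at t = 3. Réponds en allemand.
Wir müssen unsere Gleichung für den Snap s(t) = 0 4-mal integrieren. Durch Integration von dem Snap und Verwendung der Anfangsbedingung j(0) = 0, erhalten wir j(t) = 0. Durch Integration von dem Ruck und Verwendung der Anfangsbedingung a(0) = 0, erhalten wir a(t) = 0. Durch Integration von der Beschleunigung und Verwendung der Anfangsbedingung v(0) = 10, erhalten wir v(t) = 10. Durch Integration von der Geschwindigkeit und Verwendung der Anfangsbedingung x(0) = 10, erhalten wir x(t) = 10·t + 10. Mit x(t) = 10·t + 10 und Einsetzen von t = 3, finden wir x = 40.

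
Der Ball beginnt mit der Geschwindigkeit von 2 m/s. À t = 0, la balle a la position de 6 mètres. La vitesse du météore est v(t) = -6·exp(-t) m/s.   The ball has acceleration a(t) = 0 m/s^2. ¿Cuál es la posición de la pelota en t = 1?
Para resolver esto, necesitamos tomar 2 integrales de nuestra ecuación de la aceleración a(t) = 0. Tomando ∫a(t)dt y aplicando v(0) = 2, encontramos v(t) = 2. La integral de la velocidad, con x(0) = 6, da la posición: x(t) = 2·t + 6. Tenemos la posición x(t) = 2·t + 6. Sustituyendo t = 1: x(1) = 8.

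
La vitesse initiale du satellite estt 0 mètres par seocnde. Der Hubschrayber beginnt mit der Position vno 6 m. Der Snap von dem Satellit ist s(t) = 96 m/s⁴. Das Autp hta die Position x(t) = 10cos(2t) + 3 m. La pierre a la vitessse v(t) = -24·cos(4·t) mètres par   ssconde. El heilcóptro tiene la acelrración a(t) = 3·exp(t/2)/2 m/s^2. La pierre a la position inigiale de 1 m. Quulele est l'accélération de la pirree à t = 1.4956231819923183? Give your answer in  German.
Wir müssen unsere Gleichung für die Geschwindigkeit v(t) = -24·cos(4·t) 1-mal ableiten. Die Ableitung von der Geschwindigkeit ergibt die Beschleunigung: a(t) = 96·sin(4·t). Wir haben die Beschleunigung a(t) = 96·sin(4·t). Durch Einsetzen von t = 1.4956231819923183: a(1.4956231819923183) = -28.4334510647210.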